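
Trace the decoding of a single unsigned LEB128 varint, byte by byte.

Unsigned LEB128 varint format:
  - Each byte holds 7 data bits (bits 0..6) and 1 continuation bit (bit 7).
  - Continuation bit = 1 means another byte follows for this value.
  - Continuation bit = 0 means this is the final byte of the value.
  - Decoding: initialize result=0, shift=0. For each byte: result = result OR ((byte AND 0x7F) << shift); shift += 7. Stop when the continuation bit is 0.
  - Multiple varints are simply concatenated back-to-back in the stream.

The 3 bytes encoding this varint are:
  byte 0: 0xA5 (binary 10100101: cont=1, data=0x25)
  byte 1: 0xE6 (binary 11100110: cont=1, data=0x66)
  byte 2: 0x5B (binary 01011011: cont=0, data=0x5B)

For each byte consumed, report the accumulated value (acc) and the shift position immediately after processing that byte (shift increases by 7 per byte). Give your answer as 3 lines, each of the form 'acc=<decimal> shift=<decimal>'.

byte 0=0xA5: payload=0x25=37, contrib = 37<<0 = 37; acc -> 37, shift -> 7
byte 1=0xE6: payload=0x66=102, contrib = 102<<7 = 13056; acc -> 13093, shift -> 14
byte 2=0x5B: payload=0x5B=91, contrib = 91<<14 = 1490944; acc -> 1504037, shift -> 21

Answer: acc=37 shift=7
acc=13093 shift=14
acc=1504037 shift=21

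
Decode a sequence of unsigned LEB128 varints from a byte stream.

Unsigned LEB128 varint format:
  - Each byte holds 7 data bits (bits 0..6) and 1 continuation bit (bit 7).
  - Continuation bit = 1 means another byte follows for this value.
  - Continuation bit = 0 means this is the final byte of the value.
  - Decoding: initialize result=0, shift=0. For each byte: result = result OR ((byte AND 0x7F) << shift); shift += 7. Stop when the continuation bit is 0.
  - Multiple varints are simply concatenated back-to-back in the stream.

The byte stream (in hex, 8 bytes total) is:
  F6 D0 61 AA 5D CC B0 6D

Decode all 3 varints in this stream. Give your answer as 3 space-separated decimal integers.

  byte[0]=0xF6 cont=1 payload=0x76=118: acc |= 118<<0 -> acc=118 shift=7
  byte[1]=0xD0 cont=1 payload=0x50=80: acc |= 80<<7 -> acc=10358 shift=14
  byte[2]=0x61 cont=0 payload=0x61=97: acc |= 97<<14 -> acc=1599606 shift=21 [end]
Varint 1: bytes[0:3] = F6 D0 61 -> value 1599606 (3 byte(s))
  byte[3]=0xAA cont=1 payload=0x2A=42: acc |= 42<<0 -> acc=42 shift=7
  byte[4]=0x5D cont=0 payload=0x5D=93: acc |= 93<<7 -> acc=11946 shift=14 [end]
Varint 2: bytes[3:5] = AA 5D -> value 11946 (2 byte(s))
  byte[5]=0xCC cont=1 payload=0x4C=76: acc |= 76<<0 -> acc=76 shift=7
  byte[6]=0xB0 cont=1 payload=0x30=48: acc |= 48<<7 -> acc=6220 shift=14
  byte[7]=0x6D cont=0 payload=0x6D=109: acc |= 109<<14 -> acc=1792076 shift=21 [end]
Varint 3: bytes[5:8] = CC B0 6D -> value 1792076 (3 byte(s))

Answer: 1599606 11946 1792076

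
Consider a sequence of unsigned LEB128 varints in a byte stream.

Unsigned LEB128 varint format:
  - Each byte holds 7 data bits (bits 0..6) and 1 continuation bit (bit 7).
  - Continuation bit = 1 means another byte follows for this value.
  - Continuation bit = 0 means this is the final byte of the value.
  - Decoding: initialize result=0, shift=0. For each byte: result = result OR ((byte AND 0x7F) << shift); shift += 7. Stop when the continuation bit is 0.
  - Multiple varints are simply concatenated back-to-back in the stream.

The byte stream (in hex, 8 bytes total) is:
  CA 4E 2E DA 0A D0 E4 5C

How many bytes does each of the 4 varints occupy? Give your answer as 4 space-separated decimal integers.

  byte[0]=0xCA cont=1 payload=0x4A=74: acc |= 74<<0 -> acc=74 shift=7
  byte[1]=0x4E cont=0 payload=0x4E=78: acc |= 78<<7 -> acc=10058 shift=14 [end]
Varint 1: bytes[0:2] = CA 4E -> value 10058 (2 byte(s))
  byte[2]=0x2E cont=0 payload=0x2E=46: acc |= 46<<0 -> acc=46 shift=7 [end]
Varint 2: bytes[2:3] = 2E -> value 46 (1 byte(s))
  byte[3]=0xDA cont=1 payload=0x5A=90: acc |= 90<<0 -> acc=90 shift=7
  byte[4]=0x0A cont=0 payload=0x0A=10: acc |= 10<<7 -> acc=1370 shift=14 [end]
Varint 3: bytes[3:5] = DA 0A -> value 1370 (2 byte(s))
  byte[5]=0xD0 cont=1 payload=0x50=80: acc |= 80<<0 -> acc=80 shift=7
  byte[6]=0xE4 cont=1 payload=0x64=100: acc |= 100<<7 -> acc=12880 shift=14
  byte[7]=0x5C cont=0 payload=0x5C=92: acc |= 92<<14 -> acc=1520208 shift=21 [end]
Varint 4: bytes[5:8] = D0 E4 5C -> value 1520208 (3 byte(s))

Answer: 2 1 2 3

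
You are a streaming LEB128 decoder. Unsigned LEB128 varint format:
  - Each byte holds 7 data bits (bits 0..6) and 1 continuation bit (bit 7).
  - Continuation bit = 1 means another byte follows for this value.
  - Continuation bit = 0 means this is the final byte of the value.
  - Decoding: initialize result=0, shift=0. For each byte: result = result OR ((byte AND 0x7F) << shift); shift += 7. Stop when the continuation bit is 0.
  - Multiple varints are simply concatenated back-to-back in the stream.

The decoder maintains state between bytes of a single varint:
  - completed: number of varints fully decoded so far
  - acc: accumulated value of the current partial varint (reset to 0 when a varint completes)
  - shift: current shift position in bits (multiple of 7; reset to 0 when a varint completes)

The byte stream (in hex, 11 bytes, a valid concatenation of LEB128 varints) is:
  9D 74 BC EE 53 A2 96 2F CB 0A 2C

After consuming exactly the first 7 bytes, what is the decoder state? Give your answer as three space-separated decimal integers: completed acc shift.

Answer: 2 2850 14

Derivation:
byte[0]=0x9D cont=1 payload=0x1D: acc |= 29<<0 -> completed=0 acc=29 shift=7
byte[1]=0x74 cont=0 payload=0x74: varint #1 complete (value=14877); reset -> completed=1 acc=0 shift=0
byte[2]=0xBC cont=1 payload=0x3C: acc |= 60<<0 -> completed=1 acc=60 shift=7
byte[3]=0xEE cont=1 payload=0x6E: acc |= 110<<7 -> completed=1 acc=14140 shift=14
byte[4]=0x53 cont=0 payload=0x53: varint #2 complete (value=1374012); reset -> completed=2 acc=0 shift=0
byte[5]=0xA2 cont=1 payload=0x22: acc |= 34<<0 -> completed=2 acc=34 shift=7
byte[6]=0x96 cont=1 payload=0x16: acc |= 22<<7 -> completed=2 acc=2850 shift=14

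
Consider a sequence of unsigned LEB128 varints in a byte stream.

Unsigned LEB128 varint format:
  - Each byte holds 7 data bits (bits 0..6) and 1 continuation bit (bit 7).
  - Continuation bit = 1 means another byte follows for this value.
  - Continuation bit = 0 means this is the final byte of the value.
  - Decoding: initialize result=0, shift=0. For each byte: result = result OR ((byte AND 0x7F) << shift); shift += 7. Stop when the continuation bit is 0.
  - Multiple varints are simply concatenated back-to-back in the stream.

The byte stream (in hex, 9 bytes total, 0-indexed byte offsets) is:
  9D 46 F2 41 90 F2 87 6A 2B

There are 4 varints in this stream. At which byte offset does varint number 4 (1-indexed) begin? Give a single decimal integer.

  byte[0]=0x9D cont=1 payload=0x1D=29: acc |= 29<<0 -> acc=29 shift=7
  byte[1]=0x46 cont=0 payload=0x46=70: acc |= 70<<7 -> acc=8989 shift=14 [end]
Varint 1: bytes[0:2] = 9D 46 -> value 8989 (2 byte(s))
  byte[2]=0xF2 cont=1 payload=0x72=114: acc |= 114<<0 -> acc=114 shift=7
  byte[3]=0x41 cont=0 payload=0x41=65: acc |= 65<<7 -> acc=8434 shift=14 [end]
Varint 2: bytes[2:4] = F2 41 -> value 8434 (2 byte(s))
  byte[4]=0x90 cont=1 payload=0x10=16: acc |= 16<<0 -> acc=16 shift=7
  byte[5]=0xF2 cont=1 payload=0x72=114: acc |= 114<<7 -> acc=14608 shift=14
  byte[6]=0x87 cont=1 payload=0x07=7: acc |= 7<<14 -> acc=129296 shift=21
  byte[7]=0x6A cont=0 payload=0x6A=106: acc |= 106<<21 -> acc=222427408 shift=28 [end]
Varint 3: bytes[4:8] = 90 F2 87 6A -> value 222427408 (4 byte(s))
  byte[8]=0x2B cont=0 payload=0x2B=43: acc |= 43<<0 -> acc=43 shift=7 [end]
Varint 4: bytes[8:9] = 2B -> value 43 (1 byte(s))

Answer: 8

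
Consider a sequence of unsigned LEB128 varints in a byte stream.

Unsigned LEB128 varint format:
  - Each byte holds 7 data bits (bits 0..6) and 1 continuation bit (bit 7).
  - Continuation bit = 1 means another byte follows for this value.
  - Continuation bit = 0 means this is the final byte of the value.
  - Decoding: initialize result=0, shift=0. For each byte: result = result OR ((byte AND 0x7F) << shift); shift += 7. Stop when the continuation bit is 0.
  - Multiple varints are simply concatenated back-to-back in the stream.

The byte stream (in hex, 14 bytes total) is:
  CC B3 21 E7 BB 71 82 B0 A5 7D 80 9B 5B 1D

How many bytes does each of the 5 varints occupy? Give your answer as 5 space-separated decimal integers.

  byte[0]=0xCC cont=1 payload=0x4C=76: acc |= 76<<0 -> acc=76 shift=7
  byte[1]=0xB3 cont=1 payload=0x33=51: acc |= 51<<7 -> acc=6604 shift=14
  byte[2]=0x21 cont=0 payload=0x21=33: acc |= 33<<14 -> acc=547276 shift=21 [end]
Varint 1: bytes[0:3] = CC B3 21 -> value 547276 (3 byte(s))
  byte[3]=0xE7 cont=1 payload=0x67=103: acc |= 103<<0 -> acc=103 shift=7
  byte[4]=0xBB cont=1 payload=0x3B=59: acc |= 59<<7 -> acc=7655 shift=14
  byte[5]=0x71 cont=0 payload=0x71=113: acc |= 113<<14 -> acc=1859047 shift=21 [end]
Varint 2: bytes[3:6] = E7 BB 71 -> value 1859047 (3 byte(s))
  byte[6]=0x82 cont=1 payload=0x02=2: acc |= 2<<0 -> acc=2 shift=7
  byte[7]=0xB0 cont=1 payload=0x30=48: acc |= 48<<7 -> acc=6146 shift=14
  byte[8]=0xA5 cont=1 payload=0x25=37: acc |= 37<<14 -> acc=612354 shift=21
  byte[9]=0x7D cont=0 payload=0x7D=125: acc |= 125<<21 -> acc=262756354 shift=28 [end]
Varint 3: bytes[6:10] = 82 B0 A5 7D -> value 262756354 (4 byte(s))
  byte[10]=0x80 cont=1 payload=0x00=0: acc |= 0<<0 -> acc=0 shift=7
  byte[11]=0x9B cont=1 payload=0x1B=27: acc |= 27<<7 -> acc=3456 shift=14
  byte[12]=0x5B cont=0 payload=0x5B=91: acc |= 91<<14 -> acc=1494400 shift=21 [end]
Varint 4: bytes[10:13] = 80 9B 5B -> value 1494400 (3 byte(s))
  byte[13]=0x1D cont=0 payload=0x1D=29: acc |= 29<<0 -> acc=29 shift=7 [end]
Varint 5: bytes[13:14] = 1D -> value 29 (1 byte(s))

Answer: 3 3 4 3 1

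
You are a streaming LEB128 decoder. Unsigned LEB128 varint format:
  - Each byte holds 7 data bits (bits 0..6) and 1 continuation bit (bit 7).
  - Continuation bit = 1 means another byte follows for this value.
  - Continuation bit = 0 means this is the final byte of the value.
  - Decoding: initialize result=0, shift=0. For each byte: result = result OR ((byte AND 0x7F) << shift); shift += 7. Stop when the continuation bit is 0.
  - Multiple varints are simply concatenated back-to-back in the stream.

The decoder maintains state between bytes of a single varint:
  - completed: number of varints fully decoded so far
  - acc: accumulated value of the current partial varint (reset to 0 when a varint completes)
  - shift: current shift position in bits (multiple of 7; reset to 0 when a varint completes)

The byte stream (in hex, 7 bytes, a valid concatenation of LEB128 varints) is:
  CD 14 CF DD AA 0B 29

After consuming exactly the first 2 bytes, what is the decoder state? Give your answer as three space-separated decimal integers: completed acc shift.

Answer: 1 0 0

Derivation:
byte[0]=0xCD cont=1 payload=0x4D: acc |= 77<<0 -> completed=0 acc=77 shift=7
byte[1]=0x14 cont=0 payload=0x14: varint #1 complete (value=2637); reset -> completed=1 acc=0 shift=0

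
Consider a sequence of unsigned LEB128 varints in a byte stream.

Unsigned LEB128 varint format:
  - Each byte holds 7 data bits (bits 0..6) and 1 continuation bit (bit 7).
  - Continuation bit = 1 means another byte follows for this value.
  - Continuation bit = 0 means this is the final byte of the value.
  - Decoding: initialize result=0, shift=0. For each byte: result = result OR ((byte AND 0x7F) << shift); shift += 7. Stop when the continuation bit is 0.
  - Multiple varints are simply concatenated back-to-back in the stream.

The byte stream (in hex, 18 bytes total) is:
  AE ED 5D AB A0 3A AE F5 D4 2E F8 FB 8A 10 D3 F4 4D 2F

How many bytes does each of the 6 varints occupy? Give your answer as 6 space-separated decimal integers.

Answer: 3 3 4 4 3 1

Derivation:
  byte[0]=0xAE cont=1 payload=0x2E=46: acc |= 46<<0 -> acc=46 shift=7
  byte[1]=0xED cont=1 payload=0x6D=109: acc |= 109<<7 -> acc=13998 shift=14
  byte[2]=0x5D cont=0 payload=0x5D=93: acc |= 93<<14 -> acc=1537710 shift=21 [end]
Varint 1: bytes[0:3] = AE ED 5D -> value 1537710 (3 byte(s))
  byte[3]=0xAB cont=1 payload=0x2B=43: acc |= 43<<0 -> acc=43 shift=7
  byte[4]=0xA0 cont=1 payload=0x20=32: acc |= 32<<7 -> acc=4139 shift=14
  byte[5]=0x3A cont=0 payload=0x3A=58: acc |= 58<<14 -> acc=954411 shift=21 [end]
Varint 2: bytes[3:6] = AB A0 3A -> value 954411 (3 byte(s))
  byte[6]=0xAE cont=1 payload=0x2E=46: acc |= 46<<0 -> acc=46 shift=7
  byte[7]=0xF5 cont=1 payload=0x75=117: acc |= 117<<7 -> acc=15022 shift=14
  byte[8]=0xD4 cont=1 payload=0x54=84: acc |= 84<<14 -> acc=1391278 shift=21
  byte[9]=0x2E cont=0 payload=0x2E=46: acc |= 46<<21 -> acc=97860270 shift=28 [end]
Varint 3: bytes[6:10] = AE F5 D4 2E -> value 97860270 (4 byte(s))
  byte[10]=0xF8 cont=1 payload=0x78=120: acc |= 120<<0 -> acc=120 shift=7
  byte[11]=0xFB cont=1 payload=0x7B=123: acc |= 123<<7 -> acc=15864 shift=14
  byte[12]=0x8A cont=1 payload=0x0A=10: acc |= 10<<14 -> acc=179704 shift=21
  byte[13]=0x10 cont=0 payload=0x10=16: acc |= 16<<21 -> acc=33734136 shift=28 [end]
Varint 4: bytes[10:14] = F8 FB 8A 10 -> value 33734136 (4 byte(s))
  byte[14]=0xD3 cont=1 payload=0x53=83: acc |= 83<<0 -> acc=83 shift=7
  byte[15]=0xF4 cont=1 payload=0x74=116: acc |= 116<<7 -> acc=14931 shift=14
  byte[16]=0x4D cont=0 payload=0x4D=77: acc |= 77<<14 -> acc=1276499 shift=21 [end]
Varint 5: bytes[14:17] = D3 F4 4D -> value 1276499 (3 byte(s))
  byte[17]=0x2F cont=0 payload=0x2F=47: acc |= 47<<0 -> acc=47 shift=7 [end]
Varint 6: bytes[17:18] = 2F -> value 47 (1 byte(s))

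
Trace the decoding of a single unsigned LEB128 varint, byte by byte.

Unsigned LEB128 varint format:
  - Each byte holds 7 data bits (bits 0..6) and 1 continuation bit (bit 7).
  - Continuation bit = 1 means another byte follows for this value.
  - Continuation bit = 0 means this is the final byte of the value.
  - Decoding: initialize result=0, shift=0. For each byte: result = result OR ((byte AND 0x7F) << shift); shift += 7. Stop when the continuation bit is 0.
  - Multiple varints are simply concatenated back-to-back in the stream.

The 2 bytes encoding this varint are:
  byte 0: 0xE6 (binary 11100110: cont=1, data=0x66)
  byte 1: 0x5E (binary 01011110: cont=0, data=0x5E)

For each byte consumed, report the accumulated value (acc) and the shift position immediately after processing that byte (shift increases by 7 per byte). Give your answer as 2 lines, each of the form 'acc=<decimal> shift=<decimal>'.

Answer: acc=102 shift=7
acc=12134 shift=14

Derivation:
byte 0=0xE6: payload=0x66=102, contrib = 102<<0 = 102; acc -> 102, shift -> 7
byte 1=0x5E: payload=0x5E=94, contrib = 94<<7 = 12032; acc -> 12134, shift -> 14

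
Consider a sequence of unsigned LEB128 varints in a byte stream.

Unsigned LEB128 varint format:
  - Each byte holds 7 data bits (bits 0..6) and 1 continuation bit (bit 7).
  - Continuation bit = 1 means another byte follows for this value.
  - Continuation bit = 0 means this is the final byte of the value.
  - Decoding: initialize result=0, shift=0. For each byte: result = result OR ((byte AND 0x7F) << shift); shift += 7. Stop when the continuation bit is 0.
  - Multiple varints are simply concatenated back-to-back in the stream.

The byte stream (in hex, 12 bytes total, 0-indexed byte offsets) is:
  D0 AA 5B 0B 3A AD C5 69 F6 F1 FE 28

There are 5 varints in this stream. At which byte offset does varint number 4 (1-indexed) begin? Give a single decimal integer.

Answer: 5

Derivation:
  byte[0]=0xD0 cont=1 payload=0x50=80: acc |= 80<<0 -> acc=80 shift=7
  byte[1]=0xAA cont=1 payload=0x2A=42: acc |= 42<<7 -> acc=5456 shift=14
  byte[2]=0x5B cont=0 payload=0x5B=91: acc |= 91<<14 -> acc=1496400 shift=21 [end]
Varint 1: bytes[0:3] = D0 AA 5B -> value 1496400 (3 byte(s))
  byte[3]=0x0B cont=0 payload=0x0B=11: acc |= 11<<0 -> acc=11 shift=7 [end]
Varint 2: bytes[3:4] = 0B -> value 11 (1 byte(s))
  byte[4]=0x3A cont=0 payload=0x3A=58: acc |= 58<<0 -> acc=58 shift=7 [end]
Varint 3: bytes[4:5] = 3A -> value 58 (1 byte(s))
  byte[5]=0xAD cont=1 payload=0x2D=45: acc |= 45<<0 -> acc=45 shift=7
  byte[6]=0xC5 cont=1 payload=0x45=69: acc |= 69<<7 -> acc=8877 shift=14
  byte[7]=0x69 cont=0 payload=0x69=105: acc |= 105<<14 -> acc=1729197 shift=21 [end]
Varint 4: bytes[5:8] = AD C5 69 -> value 1729197 (3 byte(s))
  byte[8]=0xF6 cont=1 payload=0x76=118: acc |= 118<<0 -> acc=118 shift=7
  byte[9]=0xF1 cont=1 payload=0x71=113: acc |= 113<<7 -> acc=14582 shift=14
  byte[10]=0xFE cont=1 payload=0x7E=126: acc |= 126<<14 -> acc=2078966 shift=21
  byte[11]=0x28 cont=0 payload=0x28=40: acc |= 40<<21 -> acc=85965046 shift=28 [end]
Varint 5: bytes[8:12] = F6 F1 FE 28 -> value 85965046 (4 byte(s))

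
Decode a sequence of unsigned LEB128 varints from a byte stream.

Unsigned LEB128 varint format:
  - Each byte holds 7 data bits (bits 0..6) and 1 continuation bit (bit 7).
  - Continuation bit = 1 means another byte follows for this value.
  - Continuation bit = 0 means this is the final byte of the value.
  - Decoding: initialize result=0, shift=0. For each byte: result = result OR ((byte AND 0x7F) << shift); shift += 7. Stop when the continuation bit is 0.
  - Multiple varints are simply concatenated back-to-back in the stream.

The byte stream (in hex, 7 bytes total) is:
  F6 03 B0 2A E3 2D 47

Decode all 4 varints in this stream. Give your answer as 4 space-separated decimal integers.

Answer: 502 5424 5859 71

Derivation:
  byte[0]=0xF6 cont=1 payload=0x76=118: acc |= 118<<0 -> acc=118 shift=7
  byte[1]=0x03 cont=0 payload=0x03=3: acc |= 3<<7 -> acc=502 shift=14 [end]
Varint 1: bytes[0:2] = F6 03 -> value 502 (2 byte(s))
  byte[2]=0xB0 cont=1 payload=0x30=48: acc |= 48<<0 -> acc=48 shift=7
  byte[3]=0x2A cont=0 payload=0x2A=42: acc |= 42<<7 -> acc=5424 shift=14 [end]
Varint 2: bytes[2:4] = B0 2A -> value 5424 (2 byte(s))
  byte[4]=0xE3 cont=1 payload=0x63=99: acc |= 99<<0 -> acc=99 shift=7
  byte[5]=0x2D cont=0 payload=0x2D=45: acc |= 45<<7 -> acc=5859 shift=14 [end]
Varint 3: bytes[4:6] = E3 2D -> value 5859 (2 byte(s))
  byte[6]=0x47 cont=0 payload=0x47=71: acc |= 71<<0 -> acc=71 shift=7 [end]
Varint 4: bytes[6:7] = 47 -> value 71 (1 byte(s))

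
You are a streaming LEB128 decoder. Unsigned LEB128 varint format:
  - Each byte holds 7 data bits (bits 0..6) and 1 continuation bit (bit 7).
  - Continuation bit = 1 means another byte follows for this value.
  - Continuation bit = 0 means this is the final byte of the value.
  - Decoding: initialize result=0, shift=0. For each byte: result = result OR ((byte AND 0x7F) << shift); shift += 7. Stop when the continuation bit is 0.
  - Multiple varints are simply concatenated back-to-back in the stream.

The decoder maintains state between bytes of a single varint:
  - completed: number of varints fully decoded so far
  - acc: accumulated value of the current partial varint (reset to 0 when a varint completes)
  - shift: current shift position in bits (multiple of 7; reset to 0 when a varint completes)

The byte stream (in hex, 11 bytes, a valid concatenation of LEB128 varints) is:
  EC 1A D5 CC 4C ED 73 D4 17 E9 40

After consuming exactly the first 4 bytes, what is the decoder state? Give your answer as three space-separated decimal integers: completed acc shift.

byte[0]=0xEC cont=1 payload=0x6C: acc |= 108<<0 -> completed=0 acc=108 shift=7
byte[1]=0x1A cont=0 payload=0x1A: varint #1 complete (value=3436); reset -> completed=1 acc=0 shift=0
byte[2]=0xD5 cont=1 payload=0x55: acc |= 85<<0 -> completed=1 acc=85 shift=7
byte[3]=0xCC cont=1 payload=0x4C: acc |= 76<<7 -> completed=1 acc=9813 shift=14

Answer: 1 9813 14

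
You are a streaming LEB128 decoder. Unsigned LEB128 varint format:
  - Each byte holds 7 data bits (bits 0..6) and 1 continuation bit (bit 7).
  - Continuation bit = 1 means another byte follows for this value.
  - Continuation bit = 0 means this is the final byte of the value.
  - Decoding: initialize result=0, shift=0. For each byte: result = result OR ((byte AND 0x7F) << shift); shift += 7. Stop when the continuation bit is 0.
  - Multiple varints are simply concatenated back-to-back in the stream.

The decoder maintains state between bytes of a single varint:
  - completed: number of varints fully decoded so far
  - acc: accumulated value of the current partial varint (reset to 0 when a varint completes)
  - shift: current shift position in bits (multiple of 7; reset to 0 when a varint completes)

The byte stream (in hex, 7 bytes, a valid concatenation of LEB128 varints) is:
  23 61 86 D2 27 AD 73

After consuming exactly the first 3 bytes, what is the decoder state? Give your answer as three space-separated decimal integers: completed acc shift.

Answer: 2 6 7

Derivation:
byte[0]=0x23 cont=0 payload=0x23: varint #1 complete (value=35); reset -> completed=1 acc=0 shift=0
byte[1]=0x61 cont=0 payload=0x61: varint #2 complete (value=97); reset -> completed=2 acc=0 shift=0
byte[2]=0x86 cont=1 payload=0x06: acc |= 6<<0 -> completed=2 acc=6 shift=7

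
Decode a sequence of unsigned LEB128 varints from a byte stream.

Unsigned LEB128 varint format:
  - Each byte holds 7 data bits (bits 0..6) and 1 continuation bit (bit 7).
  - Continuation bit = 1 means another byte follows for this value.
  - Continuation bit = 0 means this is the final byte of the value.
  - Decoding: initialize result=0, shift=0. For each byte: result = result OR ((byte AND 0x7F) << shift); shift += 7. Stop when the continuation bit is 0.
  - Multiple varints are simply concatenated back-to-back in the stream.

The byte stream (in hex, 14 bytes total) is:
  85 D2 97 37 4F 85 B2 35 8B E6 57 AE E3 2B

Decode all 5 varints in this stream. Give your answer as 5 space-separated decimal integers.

Answer: 115730693 79 874757 1438475 717230

Derivation:
  byte[0]=0x85 cont=1 payload=0x05=5: acc |= 5<<0 -> acc=5 shift=7
  byte[1]=0xD2 cont=1 payload=0x52=82: acc |= 82<<7 -> acc=10501 shift=14
  byte[2]=0x97 cont=1 payload=0x17=23: acc |= 23<<14 -> acc=387333 shift=21
  byte[3]=0x37 cont=0 payload=0x37=55: acc |= 55<<21 -> acc=115730693 shift=28 [end]
Varint 1: bytes[0:4] = 85 D2 97 37 -> value 115730693 (4 byte(s))
  byte[4]=0x4F cont=0 payload=0x4F=79: acc |= 79<<0 -> acc=79 shift=7 [end]
Varint 2: bytes[4:5] = 4F -> value 79 (1 byte(s))
  byte[5]=0x85 cont=1 payload=0x05=5: acc |= 5<<0 -> acc=5 shift=7
  byte[6]=0xB2 cont=1 payload=0x32=50: acc |= 50<<7 -> acc=6405 shift=14
  byte[7]=0x35 cont=0 payload=0x35=53: acc |= 53<<14 -> acc=874757 shift=21 [end]
Varint 3: bytes[5:8] = 85 B2 35 -> value 874757 (3 byte(s))
  byte[8]=0x8B cont=1 payload=0x0B=11: acc |= 11<<0 -> acc=11 shift=7
  byte[9]=0xE6 cont=1 payload=0x66=102: acc |= 102<<7 -> acc=13067 shift=14
  byte[10]=0x57 cont=0 payload=0x57=87: acc |= 87<<14 -> acc=1438475 shift=21 [end]
Varint 4: bytes[8:11] = 8B E6 57 -> value 1438475 (3 byte(s))
  byte[11]=0xAE cont=1 payload=0x2E=46: acc |= 46<<0 -> acc=46 shift=7
  byte[12]=0xE3 cont=1 payload=0x63=99: acc |= 99<<7 -> acc=12718 shift=14
  byte[13]=0x2B cont=0 payload=0x2B=43: acc |= 43<<14 -> acc=717230 shift=21 [end]
Varint 5: bytes[11:14] = AE E3 2B -> value 717230 (3 byte(s))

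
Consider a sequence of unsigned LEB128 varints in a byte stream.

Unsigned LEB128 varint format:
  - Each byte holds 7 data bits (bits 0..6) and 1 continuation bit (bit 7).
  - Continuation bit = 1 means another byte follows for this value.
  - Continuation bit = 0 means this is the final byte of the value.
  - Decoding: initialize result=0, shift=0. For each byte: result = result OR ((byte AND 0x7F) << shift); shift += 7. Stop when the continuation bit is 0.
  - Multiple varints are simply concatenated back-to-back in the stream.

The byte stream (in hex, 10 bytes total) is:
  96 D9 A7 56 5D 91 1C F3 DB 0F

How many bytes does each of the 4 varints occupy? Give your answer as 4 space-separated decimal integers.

Answer: 4 1 2 3

Derivation:
  byte[0]=0x96 cont=1 payload=0x16=22: acc |= 22<<0 -> acc=22 shift=7
  byte[1]=0xD9 cont=1 payload=0x59=89: acc |= 89<<7 -> acc=11414 shift=14
  byte[2]=0xA7 cont=1 payload=0x27=39: acc |= 39<<14 -> acc=650390 shift=21
  byte[3]=0x56 cont=0 payload=0x56=86: acc |= 86<<21 -> acc=181005462 shift=28 [end]
Varint 1: bytes[0:4] = 96 D9 A7 56 -> value 181005462 (4 byte(s))
  byte[4]=0x5D cont=0 payload=0x5D=93: acc |= 93<<0 -> acc=93 shift=7 [end]
Varint 2: bytes[4:5] = 5D -> value 93 (1 byte(s))
  byte[5]=0x91 cont=1 payload=0x11=17: acc |= 17<<0 -> acc=17 shift=7
  byte[6]=0x1C cont=0 payload=0x1C=28: acc |= 28<<7 -> acc=3601 shift=14 [end]
Varint 3: bytes[5:7] = 91 1C -> value 3601 (2 byte(s))
  byte[7]=0xF3 cont=1 payload=0x73=115: acc |= 115<<0 -> acc=115 shift=7
  byte[8]=0xDB cont=1 payload=0x5B=91: acc |= 91<<7 -> acc=11763 shift=14
  byte[9]=0x0F cont=0 payload=0x0F=15: acc |= 15<<14 -> acc=257523 shift=21 [end]
Varint 4: bytes[7:10] = F3 DB 0F -> value 257523 (3 byte(s))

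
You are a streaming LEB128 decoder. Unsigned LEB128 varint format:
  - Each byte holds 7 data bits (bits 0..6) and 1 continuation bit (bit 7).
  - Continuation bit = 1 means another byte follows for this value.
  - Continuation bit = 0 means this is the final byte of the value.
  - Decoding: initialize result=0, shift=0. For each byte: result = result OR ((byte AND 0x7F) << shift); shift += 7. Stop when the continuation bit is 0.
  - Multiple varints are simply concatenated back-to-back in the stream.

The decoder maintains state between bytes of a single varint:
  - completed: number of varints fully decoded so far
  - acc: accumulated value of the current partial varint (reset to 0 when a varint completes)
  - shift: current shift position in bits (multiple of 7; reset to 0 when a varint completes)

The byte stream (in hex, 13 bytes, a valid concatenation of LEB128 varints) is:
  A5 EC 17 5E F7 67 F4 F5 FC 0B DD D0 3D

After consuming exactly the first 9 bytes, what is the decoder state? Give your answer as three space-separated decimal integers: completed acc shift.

byte[0]=0xA5 cont=1 payload=0x25: acc |= 37<<0 -> completed=0 acc=37 shift=7
byte[1]=0xEC cont=1 payload=0x6C: acc |= 108<<7 -> completed=0 acc=13861 shift=14
byte[2]=0x17 cont=0 payload=0x17: varint #1 complete (value=390693); reset -> completed=1 acc=0 shift=0
byte[3]=0x5E cont=0 payload=0x5E: varint #2 complete (value=94); reset -> completed=2 acc=0 shift=0
byte[4]=0xF7 cont=1 payload=0x77: acc |= 119<<0 -> completed=2 acc=119 shift=7
byte[5]=0x67 cont=0 payload=0x67: varint #3 complete (value=13303); reset -> completed=3 acc=0 shift=0
byte[6]=0xF4 cont=1 payload=0x74: acc |= 116<<0 -> completed=3 acc=116 shift=7
byte[7]=0xF5 cont=1 payload=0x75: acc |= 117<<7 -> completed=3 acc=15092 shift=14
byte[8]=0xFC cont=1 payload=0x7C: acc |= 124<<14 -> completed=3 acc=2046708 shift=21

Answer: 3 2046708 21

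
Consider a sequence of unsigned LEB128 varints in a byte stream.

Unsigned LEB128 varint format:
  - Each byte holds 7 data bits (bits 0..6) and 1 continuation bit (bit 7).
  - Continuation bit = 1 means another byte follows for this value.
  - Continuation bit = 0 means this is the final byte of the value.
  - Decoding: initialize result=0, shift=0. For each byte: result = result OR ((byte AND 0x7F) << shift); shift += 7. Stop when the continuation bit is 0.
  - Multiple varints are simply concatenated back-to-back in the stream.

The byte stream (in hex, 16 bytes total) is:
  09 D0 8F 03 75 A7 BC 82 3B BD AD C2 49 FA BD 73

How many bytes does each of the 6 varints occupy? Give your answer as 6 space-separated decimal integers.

Answer: 1 3 1 4 4 3

Derivation:
  byte[0]=0x09 cont=0 payload=0x09=9: acc |= 9<<0 -> acc=9 shift=7 [end]
Varint 1: bytes[0:1] = 09 -> value 9 (1 byte(s))
  byte[1]=0xD0 cont=1 payload=0x50=80: acc |= 80<<0 -> acc=80 shift=7
  byte[2]=0x8F cont=1 payload=0x0F=15: acc |= 15<<7 -> acc=2000 shift=14
  byte[3]=0x03 cont=0 payload=0x03=3: acc |= 3<<14 -> acc=51152 shift=21 [end]
Varint 2: bytes[1:4] = D0 8F 03 -> value 51152 (3 byte(s))
  byte[4]=0x75 cont=0 payload=0x75=117: acc |= 117<<0 -> acc=117 shift=7 [end]
Varint 3: bytes[4:5] = 75 -> value 117 (1 byte(s))
  byte[5]=0xA7 cont=1 payload=0x27=39: acc |= 39<<0 -> acc=39 shift=7
  byte[6]=0xBC cont=1 payload=0x3C=60: acc |= 60<<7 -> acc=7719 shift=14
  byte[7]=0x82 cont=1 payload=0x02=2: acc |= 2<<14 -> acc=40487 shift=21
  byte[8]=0x3B cont=0 payload=0x3B=59: acc |= 59<<21 -> acc=123772455 shift=28 [end]
Varint 4: bytes[5:9] = A7 BC 82 3B -> value 123772455 (4 byte(s))
  byte[9]=0xBD cont=1 payload=0x3D=61: acc |= 61<<0 -> acc=61 shift=7
  byte[10]=0xAD cont=1 payload=0x2D=45: acc |= 45<<7 -> acc=5821 shift=14
  byte[11]=0xC2 cont=1 payload=0x42=66: acc |= 66<<14 -> acc=1087165 shift=21
  byte[12]=0x49 cont=0 payload=0x49=73: acc |= 73<<21 -> acc=154179261 shift=28 [end]
Varint 5: bytes[9:13] = BD AD C2 49 -> value 154179261 (4 byte(s))
  byte[13]=0xFA cont=1 payload=0x7A=122: acc |= 122<<0 -> acc=122 shift=7
  byte[14]=0xBD cont=1 payload=0x3D=61: acc |= 61<<7 -> acc=7930 shift=14
  byte[15]=0x73 cont=0 payload=0x73=115: acc |= 115<<14 -> acc=1892090 shift=21 [end]
Varint 6: bytes[13:16] = FA BD 73 -> value 1892090 (3 byte(s))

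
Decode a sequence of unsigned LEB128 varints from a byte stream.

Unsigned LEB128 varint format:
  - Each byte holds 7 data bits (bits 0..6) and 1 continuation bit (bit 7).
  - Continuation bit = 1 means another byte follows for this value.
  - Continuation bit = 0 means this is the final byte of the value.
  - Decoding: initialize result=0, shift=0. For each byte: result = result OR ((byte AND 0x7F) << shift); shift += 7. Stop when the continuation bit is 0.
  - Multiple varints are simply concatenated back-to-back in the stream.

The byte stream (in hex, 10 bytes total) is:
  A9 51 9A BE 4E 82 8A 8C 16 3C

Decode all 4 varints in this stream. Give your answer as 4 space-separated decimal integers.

Answer: 10409 1285914 46335234 60

Derivation:
  byte[0]=0xA9 cont=1 payload=0x29=41: acc |= 41<<0 -> acc=41 shift=7
  byte[1]=0x51 cont=0 payload=0x51=81: acc |= 81<<7 -> acc=10409 shift=14 [end]
Varint 1: bytes[0:2] = A9 51 -> value 10409 (2 byte(s))
  byte[2]=0x9A cont=1 payload=0x1A=26: acc |= 26<<0 -> acc=26 shift=7
  byte[3]=0xBE cont=1 payload=0x3E=62: acc |= 62<<7 -> acc=7962 shift=14
  byte[4]=0x4E cont=0 payload=0x4E=78: acc |= 78<<14 -> acc=1285914 shift=21 [end]
Varint 2: bytes[2:5] = 9A BE 4E -> value 1285914 (3 byte(s))
  byte[5]=0x82 cont=1 payload=0x02=2: acc |= 2<<0 -> acc=2 shift=7
  byte[6]=0x8A cont=1 payload=0x0A=10: acc |= 10<<7 -> acc=1282 shift=14
  byte[7]=0x8C cont=1 payload=0x0C=12: acc |= 12<<14 -> acc=197890 shift=21
  byte[8]=0x16 cont=0 payload=0x16=22: acc |= 22<<21 -> acc=46335234 shift=28 [end]
Varint 3: bytes[5:9] = 82 8A 8C 16 -> value 46335234 (4 byte(s))
  byte[9]=0x3C cont=0 payload=0x3C=60: acc |= 60<<0 -> acc=60 shift=7 [end]
Varint 4: bytes[9:10] = 3C -> value 60 (1 byte(s))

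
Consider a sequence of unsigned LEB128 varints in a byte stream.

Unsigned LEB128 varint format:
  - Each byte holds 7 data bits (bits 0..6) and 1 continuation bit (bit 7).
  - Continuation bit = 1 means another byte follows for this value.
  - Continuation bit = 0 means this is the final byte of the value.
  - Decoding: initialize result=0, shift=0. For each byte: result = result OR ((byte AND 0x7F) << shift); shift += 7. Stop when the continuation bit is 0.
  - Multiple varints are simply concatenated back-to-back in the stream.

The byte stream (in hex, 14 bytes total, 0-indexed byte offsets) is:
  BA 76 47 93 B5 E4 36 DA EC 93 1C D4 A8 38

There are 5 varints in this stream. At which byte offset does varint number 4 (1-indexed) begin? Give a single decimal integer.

  byte[0]=0xBA cont=1 payload=0x3A=58: acc |= 58<<0 -> acc=58 shift=7
  byte[1]=0x76 cont=0 payload=0x76=118: acc |= 118<<7 -> acc=15162 shift=14 [end]
Varint 1: bytes[0:2] = BA 76 -> value 15162 (2 byte(s))
  byte[2]=0x47 cont=0 payload=0x47=71: acc |= 71<<0 -> acc=71 shift=7 [end]
Varint 2: bytes[2:3] = 47 -> value 71 (1 byte(s))
  byte[3]=0x93 cont=1 payload=0x13=19: acc |= 19<<0 -> acc=19 shift=7
  byte[4]=0xB5 cont=1 payload=0x35=53: acc |= 53<<7 -> acc=6803 shift=14
  byte[5]=0xE4 cont=1 payload=0x64=100: acc |= 100<<14 -> acc=1645203 shift=21
  byte[6]=0x36 cont=0 payload=0x36=54: acc |= 54<<21 -> acc=114891411 shift=28 [end]
Varint 3: bytes[3:7] = 93 B5 E4 36 -> value 114891411 (4 byte(s))
  byte[7]=0xDA cont=1 payload=0x5A=90: acc |= 90<<0 -> acc=90 shift=7
  byte[8]=0xEC cont=1 payload=0x6C=108: acc |= 108<<7 -> acc=13914 shift=14
  byte[9]=0x93 cont=1 payload=0x13=19: acc |= 19<<14 -> acc=325210 shift=21
  byte[10]=0x1C cont=0 payload=0x1C=28: acc |= 28<<21 -> acc=59045466 shift=28 [end]
Varint 4: bytes[7:11] = DA EC 93 1C -> value 59045466 (4 byte(s))
  byte[11]=0xD4 cont=1 payload=0x54=84: acc |= 84<<0 -> acc=84 shift=7
  byte[12]=0xA8 cont=1 payload=0x28=40: acc |= 40<<7 -> acc=5204 shift=14
  byte[13]=0x38 cont=0 payload=0x38=56: acc |= 56<<14 -> acc=922708 shift=21 [end]
Varint 5: bytes[11:14] = D4 A8 38 -> value 922708 (3 byte(s))

Answer: 7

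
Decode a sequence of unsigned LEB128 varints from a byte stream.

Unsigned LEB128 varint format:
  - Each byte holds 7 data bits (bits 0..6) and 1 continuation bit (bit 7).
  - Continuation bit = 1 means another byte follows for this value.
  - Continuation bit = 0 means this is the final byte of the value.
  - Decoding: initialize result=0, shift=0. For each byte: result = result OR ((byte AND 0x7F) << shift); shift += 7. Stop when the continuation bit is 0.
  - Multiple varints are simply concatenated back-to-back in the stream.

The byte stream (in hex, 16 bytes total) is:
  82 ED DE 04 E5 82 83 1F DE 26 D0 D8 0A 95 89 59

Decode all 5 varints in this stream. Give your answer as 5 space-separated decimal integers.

Answer: 9942658 65061221 4958 175184 1459349

Derivation:
  byte[0]=0x82 cont=1 payload=0x02=2: acc |= 2<<0 -> acc=2 shift=7
  byte[1]=0xED cont=1 payload=0x6D=109: acc |= 109<<7 -> acc=13954 shift=14
  byte[2]=0xDE cont=1 payload=0x5E=94: acc |= 94<<14 -> acc=1554050 shift=21
  byte[3]=0x04 cont=0 payload=0x04=4: acc |= 4<<21 -> acc=9942658 shift=28 [end]
Varint 1: bytes[0:4] = 82 ED DE 04 -> value 9942658 (4 byte(s))
  byte[4]=0xE5 cont=1 payload=0x65=101: acc |= 101<<0 -> acc=101 shift=7
  byte[5]=0x82 cont=1 payload=0x02=2: acc |= 2<<7 -> acc=357 shift=14
  byte[6]=0x83 cont=1 payload=0x03=3: acc |= 3<<14 -> acc=49509 shift=21
  byte[7]=0x1F cont=0 payload=0x1F=31: acc |= 31<<21 -> acc=65061221 shift=28 [end]
Varint 2: bytes[4:8] = E5 82 83 1F -> value 65061221 (4 byte(s))
  byte[8]=0xDE cont=1 payload=0x5E=94: acc |= 94<<0 -> acc=94 shift=7
  byte[9]=0x26 cont=0 payload=0x26=38: acc |= 38<<7 -> acc=4958 shift=14 [end]
Varint 3: bytes[8:10] = DE 26 -> value 4958 (2 byte(s))
  byte[10]=0xD0 cont=1 payload=0x50=80: acc |= 80<<0 -> acc=80 shift=7
  byte[11]=0xD8 cont=1 payload=0x58=88: acc |= 88<<7 -> acc=11344 shift=14
  byte[12]=0x0A cont=0 payload=0x0A=10: acc |= 10<<14 -> acc=175184 shift=21 [end]
Varint 4: bytes[10:13] = D0 D8 0A -> value 175184 (3 byte(s))
  byte[13]=0x95 cont=1 payload=0x15=21: acc |= 21<<0 -> acc=21 shift=7
  byte[14]=0x89 cont=1 payload=0x09=9: acc |= 9<<7 -> acc=1173 shift=14
  byte[15]=0x59 cont=0 payload=0x59=89: acc |= 89<<14 -> acc=1459349 shift=21 [end]
Varint 5: bytes[13:16] = 95 89 59 -> value 1459349 (3 byte(s))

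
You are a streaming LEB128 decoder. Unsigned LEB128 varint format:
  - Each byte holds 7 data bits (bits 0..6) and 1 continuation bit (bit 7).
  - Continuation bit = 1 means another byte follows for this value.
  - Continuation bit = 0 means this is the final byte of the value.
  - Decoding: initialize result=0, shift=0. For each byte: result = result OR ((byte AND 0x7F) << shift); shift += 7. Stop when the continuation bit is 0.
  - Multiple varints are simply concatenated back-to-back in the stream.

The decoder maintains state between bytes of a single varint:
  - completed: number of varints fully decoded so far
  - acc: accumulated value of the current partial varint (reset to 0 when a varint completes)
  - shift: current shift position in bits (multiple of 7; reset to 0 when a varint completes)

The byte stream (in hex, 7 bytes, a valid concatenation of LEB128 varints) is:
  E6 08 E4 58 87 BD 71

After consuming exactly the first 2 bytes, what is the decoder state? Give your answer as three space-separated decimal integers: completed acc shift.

byte[0]=0xE6 cont=1 payload=0x66: acc |= 102<<0 -> completed=0 acc=102 shift=7
byte[1]=0x08 cont=0 payload=0x08: varint #1 complete (value=1126); reset -> completed=1 acc=0 shift=0

Answer: 1 0 0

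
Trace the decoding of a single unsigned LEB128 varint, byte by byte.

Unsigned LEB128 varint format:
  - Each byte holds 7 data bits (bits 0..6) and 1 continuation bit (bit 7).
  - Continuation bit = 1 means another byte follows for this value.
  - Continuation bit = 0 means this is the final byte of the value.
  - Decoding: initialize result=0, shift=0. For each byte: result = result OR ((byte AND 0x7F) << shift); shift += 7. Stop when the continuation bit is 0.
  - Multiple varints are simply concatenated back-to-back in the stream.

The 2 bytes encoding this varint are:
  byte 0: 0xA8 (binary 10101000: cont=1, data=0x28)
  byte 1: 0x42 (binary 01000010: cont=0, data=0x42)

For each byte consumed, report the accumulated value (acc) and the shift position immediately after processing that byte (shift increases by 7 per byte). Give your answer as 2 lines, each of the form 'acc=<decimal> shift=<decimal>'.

byte 0=0xA8: payload=0x28=40, contrib = 40<<0 = 40; acc -> 40, shift -> 7
byte 1=0x42: payload=0x42=66, contrib = 66<<7 = 8448; acc -> 8488, shift -> 14

Answer: acc=40 shift=7
acc=8488 shift=14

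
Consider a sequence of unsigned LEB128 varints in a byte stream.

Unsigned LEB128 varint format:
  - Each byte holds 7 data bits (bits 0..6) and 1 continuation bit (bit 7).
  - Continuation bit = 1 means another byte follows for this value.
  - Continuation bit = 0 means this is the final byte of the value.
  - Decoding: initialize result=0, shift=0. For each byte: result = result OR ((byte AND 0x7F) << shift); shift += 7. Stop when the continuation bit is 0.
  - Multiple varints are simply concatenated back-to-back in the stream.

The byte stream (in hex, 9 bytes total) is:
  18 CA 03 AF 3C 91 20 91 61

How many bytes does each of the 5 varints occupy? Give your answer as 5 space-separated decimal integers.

Answer: 1 2 2 2 2

Derivation:
  byte[0]=0x18 cont=0 payload=0x18=24: acc |= 24<<0 -> acc=24 shift=7 [end]
Varint 1: bytes[0:1] = 18 -> value 24 (1 byte(s))
  byte[1]=0xCA cont=1 payload=0x4A=74: acc |= 74<<0 -> acc=74 shift=7
  byte[2]=0x03 cont=0 payload=0x03=3: acc |= 3<<7 -> acc=458 shift=14 [end]
Varint 2: bytes[1:3] = CA 03 -> value 458 (2 byte(s))
  byte[3]=0xAF cont=1 payload=0x2F=47: acc |= 47<<0 -> acc=47 shift=7
  byte[4]=0x3C cont=0 payload=0x3C=60: acc |= 60<<7 -> acc=7727 shift=14 [end]
Varint 3: bytes[3:5] = AF 3C -> value 7727 (2 byte(s))
  byte[5]=0x91 cont=1 payload=0x11=17: acc |= 17<<0 -> acc=17 shift=7
  byte[6]=0x20 cont=0 payload=0x20=32: acc |= 32<<7 -> acc=4113 shift=14 [end]
Varint 4: bytes[5:7] = 91 20 -> value 4113 (2 byte(s))
  byte[7]=0x91 cont=1 payload=0x11=17: acc |= 17<<0 -> acc=17 shift=7
  byte[8]=0x61 cont=0 payload=0x61=97: acc |= 97<<7 -> acc=12433 shift=14 [end]
Varint 5: bytes[7:9] = 91 61 -> value 12433 (2 byte(s))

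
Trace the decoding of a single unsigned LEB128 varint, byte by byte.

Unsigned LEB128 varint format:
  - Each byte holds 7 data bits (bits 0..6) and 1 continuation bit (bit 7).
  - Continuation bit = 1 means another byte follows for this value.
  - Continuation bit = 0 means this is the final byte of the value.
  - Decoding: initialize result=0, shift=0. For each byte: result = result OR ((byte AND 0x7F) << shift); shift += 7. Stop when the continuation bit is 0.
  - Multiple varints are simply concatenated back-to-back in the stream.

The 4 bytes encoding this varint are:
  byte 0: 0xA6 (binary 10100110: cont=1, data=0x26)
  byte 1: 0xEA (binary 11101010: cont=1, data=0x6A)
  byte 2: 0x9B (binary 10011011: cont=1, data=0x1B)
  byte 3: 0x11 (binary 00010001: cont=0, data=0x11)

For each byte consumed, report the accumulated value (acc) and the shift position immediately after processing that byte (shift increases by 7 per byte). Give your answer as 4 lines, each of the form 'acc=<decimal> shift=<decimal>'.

byte 0=0xA6: payload=0x26=38, contrib = 38<<0 = 38; acc -> 38, shift -> 7
byte 1=0xEA: payload=0x6A=106, contrib = 106<<7 = 13568; acc -> 13606, shift -> 14
byte 2=0x9B: payload=0x1B=27, contrib = 27<<14 = 442368; acc -> 455974, shift -> 21
byte 3=0x11: payload=0x11=17, contrib = 17<<21 = 35651584; acc -> 36107558, shift -> 28

Answer: acc=38 shift=7
acc=13606 shift=14
acc=455974 shift=21
acc=36107558 shift=28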